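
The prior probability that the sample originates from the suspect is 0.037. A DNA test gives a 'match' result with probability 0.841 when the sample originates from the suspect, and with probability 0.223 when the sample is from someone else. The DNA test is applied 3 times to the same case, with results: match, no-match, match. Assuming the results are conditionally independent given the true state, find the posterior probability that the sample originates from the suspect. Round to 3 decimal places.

With H the event that the sample originates from the suspect, the joint likelihood of the observed sequence is P(data|H) = 0.841·0.159·0.841 = 0.11246 and P(data|¬H) = 0.223·0.777·0.223 = 0.038639.
Bayes: P(H|data) = 0.037·0.11246 / (0.037·0.11246 + 0.963·0.038639) = 0.0041609/0.041371 = 0.1006.

Posterior P(H) ≈ 0.101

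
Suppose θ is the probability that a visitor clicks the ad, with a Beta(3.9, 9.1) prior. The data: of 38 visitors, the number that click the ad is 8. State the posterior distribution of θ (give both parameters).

Posterior: Beta(11.9, 39.1)

The binomial likelihood is conjugate to the Beta prior: with 8 successes and 30 failures, the posterior is Beta(3.9+8, 9.1+30) = Beta(11.9, 39.1).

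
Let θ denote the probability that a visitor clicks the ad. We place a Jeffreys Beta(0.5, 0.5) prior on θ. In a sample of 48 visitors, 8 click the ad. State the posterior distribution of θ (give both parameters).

The binomial likelihood is conjugate to the Beta prior: with 8 successes and 40 failures, the posterior is Beta(0.5+8, 0.5+40) = Beta(8.5, 40.5).

Posterior: Beta(8.5, 40.5)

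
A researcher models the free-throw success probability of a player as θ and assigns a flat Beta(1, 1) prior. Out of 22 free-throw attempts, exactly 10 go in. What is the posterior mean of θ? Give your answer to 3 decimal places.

The binomial likelihood is conjugate to the Beta prior: with 10 successes and 12 failures, the posterior is Beta(1+10, 1+12) = Beta(11, 13).
E[θ | data] = 11/(11+13) = 0.458.

Posterior mean ≈ 0.458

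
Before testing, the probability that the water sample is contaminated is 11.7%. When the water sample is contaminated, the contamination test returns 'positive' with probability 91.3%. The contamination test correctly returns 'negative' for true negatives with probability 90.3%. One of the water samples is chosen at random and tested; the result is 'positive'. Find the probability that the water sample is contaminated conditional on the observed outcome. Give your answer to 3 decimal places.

P(H | E) ≈ 0.555

Write H for 'the water sample is contaminated'. Prior odds H:¬H = 0.117/0.883 = 0.13250. For the 'positive' outcome, the likelihood ratio is 0.913/0.097 = 9.4124.
Posterior odds = 0.13250 × 9.4124 = 1.2472, so P(H|E) = 1.2472/(1+1.2472) = 0.555.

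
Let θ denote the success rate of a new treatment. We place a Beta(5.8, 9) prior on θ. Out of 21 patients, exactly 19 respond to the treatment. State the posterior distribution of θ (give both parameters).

Observing 19 successes and 2 failures updates Beta(5.8, 9) by adding the success and failure counts to the two shape parameters: α = 5.8+19 = 24.8, β = 9+2 = 11.

Posterior: Beta(24.8, 11)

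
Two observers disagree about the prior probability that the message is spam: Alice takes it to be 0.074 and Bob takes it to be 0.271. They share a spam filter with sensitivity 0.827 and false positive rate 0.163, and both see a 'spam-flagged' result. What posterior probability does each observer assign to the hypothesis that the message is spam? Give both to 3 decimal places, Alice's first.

The likelihood ratio for a 'spam-flagged' result is 0.827/0.163 = 5.0736.
Alice: prior odds 0.074/0.926 = 0.079914; posterior odds 0.40545; posterior probability 0.288.
Bob: prior odds 0.271/0.729 = 0.37174; posterior odds 1.8861; posterior probability 0.654.

Alice: 0.288; Bob: 0.654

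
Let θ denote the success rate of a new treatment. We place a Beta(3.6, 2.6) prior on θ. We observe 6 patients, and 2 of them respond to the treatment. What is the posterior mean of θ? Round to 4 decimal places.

The binomial likelihood is conjugate to the Beta prior: with 2 successes and 4 failures, the posterior is Beta(3.6+2, 2.6+4) = Beta(5.6, 6.6).
Posterior mean = α/(α+β) = 5.6/12.2 = 0.4590.

Posterior mean ≈ 0.4590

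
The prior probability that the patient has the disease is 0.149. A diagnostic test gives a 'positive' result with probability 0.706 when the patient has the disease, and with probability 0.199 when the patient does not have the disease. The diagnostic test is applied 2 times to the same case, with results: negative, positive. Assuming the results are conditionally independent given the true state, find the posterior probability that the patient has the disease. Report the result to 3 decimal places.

Posterior P(H) ≈ 0.186

Let H be the event that the patient has the disease; start with P(H) = 0.149. P('positive'|H) = 0.706, P('positive'|¬H) = 0.199.
Update on result 1 ('negative'): P(H) ← 0.294·0.1490 / (0.294·0.1490 + 0.801·0.8510) = 0.043806/0.72546 = 0.0604.
Update on result 2 ('positive'): P(H) ← 0.706·0.0604 / (0.706·0.0604 + 0.199·0.9396) = 0.042631/0.22961 = 0.1857.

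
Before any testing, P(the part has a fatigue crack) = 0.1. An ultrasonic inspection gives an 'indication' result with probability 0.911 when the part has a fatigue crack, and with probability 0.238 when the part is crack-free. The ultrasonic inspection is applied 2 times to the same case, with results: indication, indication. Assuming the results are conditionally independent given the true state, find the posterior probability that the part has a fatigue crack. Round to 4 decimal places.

Posterior P(H) ≈ 0.6195

With H the event that the part has a fatigue crack, the joint likelihood of the observed sequence is P(data|H) = 0.911·0.911 = 0.82992 and P(data|¬H) = 0.238·0.238 = 0.056644.
Bayes: P(H|data) = 0.1·0.82992 / (0.1·0.82992 + 0.9·0.056644) = 0.082992/0.13397 = 0.6195.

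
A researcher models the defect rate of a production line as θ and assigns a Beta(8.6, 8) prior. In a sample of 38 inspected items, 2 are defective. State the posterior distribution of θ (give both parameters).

Posterior: Beta(10.6, 44)

The binomial likelihood is conjugate to the Beta prior: with 2 successes and 36 failures, the posterior is Beta(8.6+2, 8+36) = Beta(10.6, 44).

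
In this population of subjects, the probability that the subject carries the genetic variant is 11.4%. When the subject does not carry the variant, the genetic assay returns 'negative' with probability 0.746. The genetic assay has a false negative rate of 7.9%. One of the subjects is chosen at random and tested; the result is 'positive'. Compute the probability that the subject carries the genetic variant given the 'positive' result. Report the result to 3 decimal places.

Let H be the event that the subject carries the genetic variant. P(H) = 0.114, so P(¬H) = 0.886. With E the 'positive' result, P(E|H) = 0.921 and P(E|¬H) = 0.254.
P(E) = 0.921·0.114 + 0.254·0.886 = 0.10499 + 0.22504 = 0.33004.
By Bayes' theorem, P(H|E) = 0.10499 / 0.33004 = 0.318.

P(H | E) ≈ 0.318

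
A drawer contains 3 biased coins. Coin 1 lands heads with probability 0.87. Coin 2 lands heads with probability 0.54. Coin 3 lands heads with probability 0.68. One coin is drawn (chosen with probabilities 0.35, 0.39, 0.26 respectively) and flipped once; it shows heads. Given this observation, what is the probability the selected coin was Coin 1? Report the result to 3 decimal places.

Posterior probability ≈ 0.440

Tabulate prior·likelihood by source: [1] prior 0.35, lik 0.87, product 0.3045; [2] prior 0.39, lik 0.54, product 0.2106; [3] prior 0.26, lik 0.68, product 0.1768.
Normalizing constant = 0.69190; the posterior for Coin 1 is its product over the sum, 0.3045/0.69190 = 0.440.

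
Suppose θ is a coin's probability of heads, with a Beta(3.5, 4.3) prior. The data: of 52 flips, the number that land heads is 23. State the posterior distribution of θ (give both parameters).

Posterior: Beta(26.5, 33.3)

The binomial likelihood is conjugate to the Beta prior: with 23 successes and 29 failures, the posterior is Beta(3.5+23, 4.3+29) = Beta(26.5, 33.3).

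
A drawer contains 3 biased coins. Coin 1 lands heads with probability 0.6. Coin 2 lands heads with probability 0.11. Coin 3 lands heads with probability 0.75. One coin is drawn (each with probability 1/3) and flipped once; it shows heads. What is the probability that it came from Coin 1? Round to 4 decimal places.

Tabulate prior·likelihood by source: [1] prior 0.333333, lik 0.6, product 0.2000; [2] prior 0.333333, lik 0.11, product 0.03667; [3] prior 0.333333, lik 0.75, product 0.2500.
Normalizing constant = 0.48667; the posterior for Coin 1 is its product over the sum, 0.2000/0.48667 = 0.4110.

Posterior probability ≈ 0.4110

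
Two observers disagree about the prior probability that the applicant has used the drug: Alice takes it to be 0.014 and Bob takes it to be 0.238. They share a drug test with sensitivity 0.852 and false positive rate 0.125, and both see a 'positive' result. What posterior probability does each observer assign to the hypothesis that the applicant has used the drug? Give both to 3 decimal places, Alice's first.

P('+'|H) = 0.852, P('+'|¬H) = 0.125.
Alice: numerator 0.852·0.014 = 0.011928; evidence = 0.011928+0.125·0.986 = 0.13518; posterior = 0.088.
Bob: numerator 0.852·0.238 = 0.20278; evidence = 0.20278+0.125·0.762 = 0.29803; posterior = 0.680.

Alice: 0.088; Bob: 0.680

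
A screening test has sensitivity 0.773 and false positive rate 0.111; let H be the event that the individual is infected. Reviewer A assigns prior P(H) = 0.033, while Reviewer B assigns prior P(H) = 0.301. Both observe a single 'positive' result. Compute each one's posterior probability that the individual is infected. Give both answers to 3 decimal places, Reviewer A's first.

The likelihood ratio for a 'positive' result is 0.773/0.111 = 6.9640.
Reviewer A: prior odds 0.033/0.967 = 0.034126; posterior odds 0.23765; posterior probability 0.192.
Reviewer B: prior odds 0.301/0.699 = 0.43062; posterior odds 2.9988; posterior probability 0.750.

Reviewer A: 0.192; Reviewer B: 0.750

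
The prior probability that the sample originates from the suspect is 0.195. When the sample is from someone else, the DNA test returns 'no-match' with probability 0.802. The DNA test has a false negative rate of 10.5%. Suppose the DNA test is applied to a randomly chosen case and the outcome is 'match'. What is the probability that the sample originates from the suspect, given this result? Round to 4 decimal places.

P(H | E) ≈ 0.5227

Let H be the event that the sample originates from the suspect. P(H) = 0.195, so P(¬H) = 0.805. With E the 'match' result, P(E|H) = 0.895 and P(E|¬H) = 0.198.
P(E) = 0.895·0.195 + 0.198·0.805 = 0.17453 + 0.15939 = 0.33392.
By Bayes' theorem, P(H|E) = 0.17453 / 0.33392 = 0.5227.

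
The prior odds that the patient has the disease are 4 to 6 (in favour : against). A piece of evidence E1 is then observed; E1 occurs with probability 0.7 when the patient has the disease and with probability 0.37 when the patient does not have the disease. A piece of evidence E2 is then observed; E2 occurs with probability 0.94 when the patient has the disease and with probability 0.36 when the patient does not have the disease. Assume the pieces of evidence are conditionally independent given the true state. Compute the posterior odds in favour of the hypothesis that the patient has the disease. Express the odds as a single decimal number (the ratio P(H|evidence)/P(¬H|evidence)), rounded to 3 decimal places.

Posterior odds ≈ 3.293

Prior odds = 4/6 = 0.66667. In log-odds, ln(0.66667) = -0.40547.
Add log likelihood ratios: ln(1.8919) + ln(2.6111) = 1.5974.
Posterior log-odds = 1.1919, so posterior odds = exp(1.1919) = 3.2933.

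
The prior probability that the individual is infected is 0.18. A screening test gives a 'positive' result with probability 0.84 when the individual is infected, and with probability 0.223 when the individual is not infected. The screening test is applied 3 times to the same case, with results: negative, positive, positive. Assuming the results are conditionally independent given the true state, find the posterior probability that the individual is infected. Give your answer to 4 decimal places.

Let H be the event that the individual is infected; start with P(H) = 0.18. P('positive'|H) = 0.84, P('positive'|¬H) = 0.223.
Update on result 1 ('negative'): P(H) ← 0.16·0.1800 / (0.16·0.1800 + 0.777·0.8200) = 0.028800/0.66594 = 0.0432.
Update on result 2 ('positive'): P(H) ← 0.84·0.0432 / (0.84·0.0432 + 0.223·0.9568) = 0.036328/0.24968 = 0.1455.
Update on result 3 ('positive'): P(H) ← 0.84·0.1455 / (0.84·0.1455 + 0.223·0.8545) = 0.12222/0.31277 = 0.3908.

Posterior P(H) ≈ 0.3908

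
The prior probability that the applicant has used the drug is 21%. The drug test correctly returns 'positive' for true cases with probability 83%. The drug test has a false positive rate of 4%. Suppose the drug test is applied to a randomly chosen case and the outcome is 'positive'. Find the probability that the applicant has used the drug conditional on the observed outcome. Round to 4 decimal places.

Let H be the event that the applicant has used the drug. P(H) = 0.21, so P(¬H) = 0.79. With E the 'positive' result, P(E|H) = 0.83 and P(E|¬H) = 0.04.
P(E) = 0.83·0.21 + 0.04·0.79 = 0.17430 + 0.031600 = 0.20590.
By Bayes' theorem, P(H|E) = 0.17430 / 0.20590 = 0.8465.

P(H | E) ≈ 0.8465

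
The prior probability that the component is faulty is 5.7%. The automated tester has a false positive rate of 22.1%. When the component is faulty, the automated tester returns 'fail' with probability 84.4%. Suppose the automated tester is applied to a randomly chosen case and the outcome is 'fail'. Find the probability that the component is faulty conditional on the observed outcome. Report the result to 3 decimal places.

Let H be the event that the component is faulty. P(H) = 0.057, so P(¬H) = 0.943. With E the 'fail' result, P(E|H) = 0.844 and P(E|¬H) = 0.221.
P(E) = 0.844·0.057 + 0.221·0.943 = 0.048108 + 0.20840 = 0.25651.
By Bayes' theorem, P(H|E) = 0.048108 / 0.25651 = 0.188.

P(H | E) ≈ 0.188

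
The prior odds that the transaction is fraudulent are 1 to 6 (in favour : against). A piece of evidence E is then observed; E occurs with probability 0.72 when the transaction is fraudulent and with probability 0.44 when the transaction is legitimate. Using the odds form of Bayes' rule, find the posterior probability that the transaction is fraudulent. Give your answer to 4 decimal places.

Posterior probability ≈ 0.2143

Prior odds = 1/6 = 0.16667.
Likelihood ratio for E = 0.72/0.44 = 1.6364.
Posterior odds = prior odds × LR = 0.27273.
Posterior probability = odds/(1+odds) = 0.27273/1.2727 = 0.2143.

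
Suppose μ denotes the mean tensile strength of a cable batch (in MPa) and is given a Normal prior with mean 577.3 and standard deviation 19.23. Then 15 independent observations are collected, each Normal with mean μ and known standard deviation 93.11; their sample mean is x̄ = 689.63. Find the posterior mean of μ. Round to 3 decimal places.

Prior precision 1/τ₀² = 1/19.23² = 0.00270422; data precision n/σ² = 15/93.11² = 0.00173021.
Posterior precision = 0.00270422 + 0.00173021 = 0.00443443.
Posterior mean = (0.00270422·577.3 + 0.00173021·689.63) / 0.00443443 = 621.129.

Posterior mean ≈ 621.129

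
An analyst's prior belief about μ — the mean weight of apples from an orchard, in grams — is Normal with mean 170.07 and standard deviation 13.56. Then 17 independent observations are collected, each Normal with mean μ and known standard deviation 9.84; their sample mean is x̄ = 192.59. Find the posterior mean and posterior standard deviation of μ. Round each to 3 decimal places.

Prior precision 1/τ₀² = 1/13.56² = 0.00543852; data precision n/σ² = 17/9.84² = 0.175573.
Posterior precision = 0.00543852 + 0.175573 = 0.181012, giving posterior SD = 1/√0.181012 = 2.350.
Posterior mean = (0.00543852·170.07 + 0.175573·192.59) / 0.181012 = 191.913.

Posterior mean ≈ 191.913; posterior SD ≈ 2.350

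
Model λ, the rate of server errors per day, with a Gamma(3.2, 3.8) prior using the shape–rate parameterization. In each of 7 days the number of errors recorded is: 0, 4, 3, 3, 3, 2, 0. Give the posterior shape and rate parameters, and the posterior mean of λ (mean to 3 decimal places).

Total count ∑xᵢ = 15 over n = 7 days.
Gamma is conjugate to the Poisson likelihood: posterior is Gamma(shape = 3.2+15 = 18.2, rate = 3.8+7 = 10.8).
E[λ | data] = 18.2/10.8 = 1.685.

Posterior: Gamma(shape=18.2, rate=10.8); mean ≈ 1.685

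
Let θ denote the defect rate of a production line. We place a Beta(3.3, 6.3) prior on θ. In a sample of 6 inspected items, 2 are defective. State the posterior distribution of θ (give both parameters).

Posterior: Beta(5.3, 10.3)

Observing 2 successes and 4 failures updates Beta(3.3, 6.3) by adding the success and failure counts to the two shape parameters: α = 3.3+2 = 5.3, β = 6.3+4 = 10.3.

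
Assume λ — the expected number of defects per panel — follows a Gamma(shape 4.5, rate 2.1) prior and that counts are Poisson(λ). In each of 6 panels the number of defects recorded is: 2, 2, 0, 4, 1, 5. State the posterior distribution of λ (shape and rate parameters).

Posterior: Gamma(shape=18.5, rate=8.1)

Total count ∑xᵢ = 14 over n = 6 panels.
Gamma is conjugate to the Poisson likelihood: posterior is Gamma(shape = 4.5+14 = 18.5, rate = 2.1+6 = 8.1).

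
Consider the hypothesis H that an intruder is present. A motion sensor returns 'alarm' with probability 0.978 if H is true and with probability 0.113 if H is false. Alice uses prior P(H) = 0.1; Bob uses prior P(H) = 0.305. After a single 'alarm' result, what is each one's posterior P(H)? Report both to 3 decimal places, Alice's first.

P('+'|H) = 0.978, P('+'|¬H) = 0.113.
Alice: numerator 0.978·0.1 = 0.097800; evidence = 0.097800+0.113·0.9 = 0.19950; posterior = 0.490.
Bob: numerator 0.978·0.305 = 0.29829; evidence = 0.29829+0.113·0.695 = 0.37683; posterior = 0.792.

Alice: 0.490; Bob: 0.792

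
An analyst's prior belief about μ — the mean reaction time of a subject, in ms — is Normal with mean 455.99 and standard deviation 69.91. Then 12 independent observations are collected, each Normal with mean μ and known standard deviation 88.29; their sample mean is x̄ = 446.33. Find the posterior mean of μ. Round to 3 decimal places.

Posterior mean ≈ 447.463

Prior precision 1/τ₀² = 1/69.91² = 0.00020461; data precision n/σ² = 12/88.29² = 0.00153942.
Posterior precision = 0.00020461 + 0.00153942 = 0.00174403.
Posterior mean = (0.00020461·455.99 + 0.00153942·446.33) / 0.00174403 = 447.463.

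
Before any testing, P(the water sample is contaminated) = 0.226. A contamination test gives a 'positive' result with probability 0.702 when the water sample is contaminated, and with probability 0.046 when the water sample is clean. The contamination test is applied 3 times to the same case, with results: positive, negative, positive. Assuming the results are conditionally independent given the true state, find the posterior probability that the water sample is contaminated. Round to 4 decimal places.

Let H be the event that the water sample is contaminated; start with P(H) = 0.226. P('positive'|H) = 0.702, P('positive'|¬H) = 0.046.
Update on result 1 ('positive'): P(H) ← 0.702·0.2260 / (0.702·0.2260 + 0.046·0.7740) = 0.15865/0.19426 = 0.8167.
Update on result 2 ('negative'): P(H) ← 0.298·0.8167 / (0.298·0.8167 + 0.954·0.1833) = 0.24338/0.41823 = 0.5819.
Update on result 3 ('positive'): P(H) ← 0.702·0.5819 / (0.702·0.5819 + 0.046·0.4181) = 0.40851/0.42774 = 0.9550.

Posterior P(H) ≈ 0.9550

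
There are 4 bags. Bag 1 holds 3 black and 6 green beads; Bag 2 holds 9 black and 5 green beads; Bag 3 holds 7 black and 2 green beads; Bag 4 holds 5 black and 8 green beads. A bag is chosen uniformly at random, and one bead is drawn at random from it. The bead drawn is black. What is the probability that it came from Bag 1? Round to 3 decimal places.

P(black|Bag 1) = 0.3333; P(black|Bag 2) = 0.6429; P(black|Bag 3) = 0.7778; P(black|Bag 4) = 0.3846.
Prior × likelihood for each source: 0.25·0.3333=0.08333, 0.25·0.6429=0.1607, 0.25·0.7778=0.1944, 0.25·0.3846=0.09615. Summing gives P(black) = 0.53465.
P(Bag 1 | black) = 0.08333 / 0.53465 = 0.156.

Posterior probability ≈ 0.156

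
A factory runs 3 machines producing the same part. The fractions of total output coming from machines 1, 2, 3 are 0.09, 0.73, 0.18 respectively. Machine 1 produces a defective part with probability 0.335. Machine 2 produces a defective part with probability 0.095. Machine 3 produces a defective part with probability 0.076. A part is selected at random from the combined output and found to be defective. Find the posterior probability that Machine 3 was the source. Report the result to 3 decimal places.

Posterior probability ≈ 0.121

P(defective|M1) = 0.335; P(defective|M2) = 0.095; P(defective|M3) = 0.076.
Prior × likelihood for each source: 0.09·0.335=0.03015, 0.73·0.095=0.06935, 0.18·0.076=0.01368. Summing gives P(defective) = 0.11318.
P(Machine 3 | defective) = 0.01368 / 0.11318 = 0.121.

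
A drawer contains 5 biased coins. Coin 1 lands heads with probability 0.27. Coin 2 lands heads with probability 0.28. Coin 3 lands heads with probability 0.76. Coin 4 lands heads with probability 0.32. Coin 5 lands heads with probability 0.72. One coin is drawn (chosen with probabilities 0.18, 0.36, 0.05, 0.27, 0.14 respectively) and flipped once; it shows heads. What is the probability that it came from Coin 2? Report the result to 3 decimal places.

Posterior probability ≈ 0.269

Tabulate prior·likelihood by source: [1] prior 0.18, lik 0.27, product 0.04860; [2] prior 0.36, lik 0.28, product 0.1008; [3] prior 0.05, lik 0.76, product 0.03800; [4] prior 0.27, lik 0.32, product 0.08640; [5] prior 0.14, lik 0.72, product 0.1008.
Normalizing constant = 0.37460; the posterior for Coin 2 is its product over the sum, 0.1008/0.37460 = 0.269.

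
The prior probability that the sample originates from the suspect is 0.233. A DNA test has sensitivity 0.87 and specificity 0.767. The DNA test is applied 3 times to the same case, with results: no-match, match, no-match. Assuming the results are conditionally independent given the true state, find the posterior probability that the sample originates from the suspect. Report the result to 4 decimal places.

With H the event that the sample originates from the suspect, the joint likelihood of the observed sequence is P(data|H) = 0.13·0.87·0.13 = 0.014703 and P(data|¬H) = 0.767·0.233·0.767 = 0.13707.
Bayes: P(H|data) = 0.233·0.014703 / (0.233·0.014703 + 0.767·0.13707) = 0.0034258/0.10856 = 0.0316.

Posterior P(H) ≈ 0.0316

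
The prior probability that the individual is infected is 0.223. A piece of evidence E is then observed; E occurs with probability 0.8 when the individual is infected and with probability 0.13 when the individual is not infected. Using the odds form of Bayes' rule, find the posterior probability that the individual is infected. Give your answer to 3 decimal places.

Posterior probability ≈ 0.638

Prior odds = 0.223/(1−0.223) = 0.28700.
Likelihood ratio for E = 0.8/0.13 = 6.1538.
Posterior odds = prior odds × LR = 1.7662.
Posterior probability = odds/(1+odds) = 1.7662/2.7662 = 0.638.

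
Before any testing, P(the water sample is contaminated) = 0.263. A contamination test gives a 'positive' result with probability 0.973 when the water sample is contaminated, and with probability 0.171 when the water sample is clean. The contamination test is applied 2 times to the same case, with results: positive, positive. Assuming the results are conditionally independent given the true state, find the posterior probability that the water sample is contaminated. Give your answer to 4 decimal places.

Let H be the event that the water sample is contaminated; start with P(H) = 0.263. P('positive'|H) = 0.973, P('positive'|¬H) = 0.171.
Update on result 1 ('positive'): P(H) ← 0.973·0.2630 / (0.973·0.2630 + 0.171·0.7370) = 0.25590/0.38193 = 0.6700.
Update on result 2 ('positive'): P(H) ← 0.973·0.6700 / (0.973·0.6700 + 0.171·0.3300) = 0.65193/0.70836 = 0.9203.

Posterior P(H) ≈ 0.9203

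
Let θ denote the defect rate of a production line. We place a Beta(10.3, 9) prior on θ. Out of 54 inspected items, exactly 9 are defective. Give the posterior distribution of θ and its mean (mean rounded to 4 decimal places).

The binomial likelihood is conjugate to the Beta prior: with 9 successes and 45 failures, the posterior is Beta(10.3+9, 9+45) = Beta(19.3, 54).
E[θ | data] = 19.3/(19.3+54) = 0.2633.

Posterior: Beta(19.3, 54); mean ≈ 0.2633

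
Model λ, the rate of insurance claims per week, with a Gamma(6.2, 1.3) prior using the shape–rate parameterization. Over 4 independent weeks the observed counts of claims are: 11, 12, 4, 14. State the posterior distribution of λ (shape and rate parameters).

Posterior: Gamma(shape=47.2, rate=5.3)

Total count ∑xᵢ = 41 over n = 4 weeks.
Gamma is conjugate to the Poisson likelihood: posterior is Gamma(shape = 6.2+41 = 47.2, rate = 1.3+4 = 5.3).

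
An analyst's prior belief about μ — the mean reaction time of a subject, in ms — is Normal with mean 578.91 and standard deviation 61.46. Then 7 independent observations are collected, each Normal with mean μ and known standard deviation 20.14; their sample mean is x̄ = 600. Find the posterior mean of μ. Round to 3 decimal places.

With known σ, the Normal prior is conjugate. Weight on the data is w = (n/σ²)/(n/σ² + 1/τ₀²) = 0.0172575/(0.0172575+0.00026474) = 0.98489.
Posterior mean = w·x̄ + (1−w)·μ₀ = 0.98489·600 + 0.015109·578.91 = 599.681.

Posterior mean ≈ 599.681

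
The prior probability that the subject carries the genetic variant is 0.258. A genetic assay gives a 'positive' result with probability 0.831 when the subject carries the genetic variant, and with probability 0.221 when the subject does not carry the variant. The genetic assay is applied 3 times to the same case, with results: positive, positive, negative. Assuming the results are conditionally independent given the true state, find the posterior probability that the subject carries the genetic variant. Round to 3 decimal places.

Posterior P(H) ≈ 0.516

With H the event that the subject carries the genetic variant, the joint likelihood of the observed sequence is P(data|H) = 0.831·0.831·0.169 = 0.11670 and P(data|¬H) = 0.221·0.221·0.779 = 0.038047.
Bayes: P(H|data) = 0.258·0.11670 / (0.258·0.11670 + 0.742·0.038047) = 0.030110/0.058341 = 0.5161.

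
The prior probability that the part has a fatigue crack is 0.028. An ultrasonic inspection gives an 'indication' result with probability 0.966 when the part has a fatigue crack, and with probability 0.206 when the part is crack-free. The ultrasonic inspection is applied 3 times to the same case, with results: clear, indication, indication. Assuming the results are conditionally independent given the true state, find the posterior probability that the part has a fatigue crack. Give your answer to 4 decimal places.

With H the event that the part has a fatigue crack, the joint likelihood of the observed sequence is P(data|H) = 0.034·0.966·0.966 = 0.031727 and P(data|¬H) = 0.794·0.206·0.206 = 0.033694.
Bayes: P(H|data) = 0.028·0.031727 / (0.028·0.031727 + 0.972·0.033694) = 0.00088836/0.033639 = 0.0264.

Posterior P(H) ≈ 0.0264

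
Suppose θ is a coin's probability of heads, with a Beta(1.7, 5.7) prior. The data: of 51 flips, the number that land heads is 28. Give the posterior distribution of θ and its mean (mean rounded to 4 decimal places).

Observing 28 successes and 23 failures updates Beta(1.7, 5.7) by adding the success and failure counts to the two shape parameters: α = 1.7+28 = 29.7, β = 5.7+23 = 28.7.
Posterior mean = α/(α+β) = 29.7/58.4 = 0.5086.

Posterior: Beta(29.7, 28.7); mean ≈ 0.5086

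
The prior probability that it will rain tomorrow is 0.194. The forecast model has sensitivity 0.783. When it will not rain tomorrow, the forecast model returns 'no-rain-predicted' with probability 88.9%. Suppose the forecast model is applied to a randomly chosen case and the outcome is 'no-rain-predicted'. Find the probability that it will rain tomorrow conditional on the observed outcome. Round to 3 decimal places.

Let H be the event that it will rain tomorrow. P(H) = 0.194, so P(¬H) = 0.806. With E the 'no-rain-predicted' result, P(E|H) = 0.217 and P(E|¬H) = 0.889.
P(E) = 0.217·0.194 + 0.889·0.806 = 0.042098 + 0.71653 = 0.75863.
By Bayes' theorem, P(H|E) = 0.042098 / 0.75863 = 0.055.

P(H | E) ≈ 0.055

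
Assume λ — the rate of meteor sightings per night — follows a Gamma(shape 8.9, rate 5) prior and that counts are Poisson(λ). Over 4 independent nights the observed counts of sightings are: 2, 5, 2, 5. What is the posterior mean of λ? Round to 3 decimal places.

The Poisson likelihood adds the total count to the shape and the number of exposure periods to the rate. Here ∑xᵢ = 14 and n = 4, so shape 8.9→22.9 and rate 5→9.
Posterior mean = shape/rate = 22.9/9 = 2.544.

Posterior mean ≈ 2.544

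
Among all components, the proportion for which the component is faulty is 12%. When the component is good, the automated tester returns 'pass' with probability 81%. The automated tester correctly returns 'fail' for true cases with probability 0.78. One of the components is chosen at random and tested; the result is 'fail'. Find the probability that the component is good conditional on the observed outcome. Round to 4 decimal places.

Let H be the event that the component is faulty. P(H) = 0.12, so P(¬H) = 0.88. With E the 'fail' result, P(E|H) = 0.78 and P(E|¬H) = 0.19.
P(E) = 0.78·0.12 + 0.19·0.88 = 0.093600 + 0.16720 = 0.26080.
By Bayes' theorem, P(H|E) = 0.093600 / 0.26080 = 0.3589. Hence P(¬H|E) = 1 − 0.3589 = 0.6411.

P(¬H | E) ≈ 0.6411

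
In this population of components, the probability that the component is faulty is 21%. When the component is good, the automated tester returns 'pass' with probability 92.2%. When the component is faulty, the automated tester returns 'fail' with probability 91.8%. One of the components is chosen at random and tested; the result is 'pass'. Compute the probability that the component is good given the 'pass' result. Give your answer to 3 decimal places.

P(¬H | E) ≈ 0.977

Let H be the event that the component is faulty. P(H) = 0.21, so P(¬H) = 0.79. With E the 'pass' result, P(E|H) = 0.082 and P(E|¬H) = 0.922.
P(E) = 0.082·0.21 + 0.922·0.79 = 0.017220 + 0.72838 = 0.74560.
By Bayes' theorem, P(H|E) = 0.017220 / 0.74560 = 0.023. Hence P(¬H|E) = 1 − 0.023 = 0.977.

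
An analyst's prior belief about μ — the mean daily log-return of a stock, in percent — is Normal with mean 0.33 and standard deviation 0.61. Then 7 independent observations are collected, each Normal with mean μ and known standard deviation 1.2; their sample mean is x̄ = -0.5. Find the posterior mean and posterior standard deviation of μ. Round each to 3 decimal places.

Posterior mean ≈ -0.205; posterior SD ≈ 0.364

With known σ, the Normal prior is conjugate. Weight on the data is w = (n/σ²)/(n/σ² + 1/τ₀²) = 4.86111/(4.86111+2.68745) = 0.64398.
Posterior mean = w·x̄ + (1−w)·μ₀ = 0.64398·-0.5 + 0.35602·0.33 = -0.205. Posterior variance = 1/(4.86111+2.68745) = 0.132476, so SD = 0.364.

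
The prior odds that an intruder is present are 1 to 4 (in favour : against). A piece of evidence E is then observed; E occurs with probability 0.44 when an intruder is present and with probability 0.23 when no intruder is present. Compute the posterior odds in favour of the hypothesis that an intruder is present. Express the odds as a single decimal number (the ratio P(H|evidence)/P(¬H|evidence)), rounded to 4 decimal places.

Posterior odds ≈ 0.4783

Prior odds = 1/4 = 0.25000.
Likelihood ratio for E = 0.44/0.23 = 1.9130.
Posterior odds = prior odds × LR = 0.47826.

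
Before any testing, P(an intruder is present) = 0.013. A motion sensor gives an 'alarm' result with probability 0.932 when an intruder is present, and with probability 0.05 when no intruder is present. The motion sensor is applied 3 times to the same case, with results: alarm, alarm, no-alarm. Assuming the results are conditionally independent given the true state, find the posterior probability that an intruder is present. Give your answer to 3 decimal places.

Posterior P(H) ≈ 0.247

Let H be the event that an intruder is present; start with P(H) = 0.013. P('alarm'|H) = 0.932, P('alarm'|¬H) = 0.05.
Update on result 1 ('alarm'): P(H) ← 0.932·0.0130 / (0.932·0.0130 + 0.05·0.9870) = 0.012116/0.061466 = 0.1971.
Update on result 2 ('alarm'): P(H) ← 0.932·0.1971 / (0.932·0.1971 + 0.05·0.8029) = 0.18371/0.22386 = 0.8207.
Update on result 3 ('no-alarm'): P(H) ← 0.068·0.8207 / (0.068·0.8207 + 0.95·0.1793) = 0.055806/0.22617 = 0.2467.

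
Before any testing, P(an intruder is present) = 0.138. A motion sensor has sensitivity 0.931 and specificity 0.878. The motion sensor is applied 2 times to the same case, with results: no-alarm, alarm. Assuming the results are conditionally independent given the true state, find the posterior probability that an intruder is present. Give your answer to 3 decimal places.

Let H be the event that an intruder is present; start with P(H) = 0.138. P('alarm'|H) = 0.931, P('alarm'|¬H) = 0.122.
Update on result 1 ('no-alarm'): P(H) ← 0.069·0.1380 / (0.069·0.1380 + 0.878·0.8620) = 0.0095220/0.76636 = 0.0124.
Update on result 2 ('alarm'): P(H) ← 0.931·0.0124 / (0.931·0.0124 + 0.122·0.9876) = 0.011568/0.13205 = 0.0876.

Posterior P(H) ≈ 0.088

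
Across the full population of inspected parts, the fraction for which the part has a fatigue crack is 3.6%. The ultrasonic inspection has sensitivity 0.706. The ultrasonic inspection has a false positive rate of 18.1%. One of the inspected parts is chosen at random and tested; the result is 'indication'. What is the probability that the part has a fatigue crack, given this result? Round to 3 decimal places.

P(H | E) ≈ 0.127

Write H for 'the part has a fatigue crack'. Prior odds H:¬H = 0.036/0.964 = 0.037344. For the 'indication' outcome, the likelihood ratio is 0.706/0.181 = 3.9006.
Posterior odds = 0.037344 × 3.9006 = 0.14566, so P(H|E) = 0.14566/(1+0.14566) = 0.127.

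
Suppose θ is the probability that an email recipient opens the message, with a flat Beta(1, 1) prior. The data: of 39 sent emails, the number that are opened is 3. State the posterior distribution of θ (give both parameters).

Observing 3 successes and 36 failures updates Beta(1, 1) by adding the success and failure counts to the two shape parameters: α = 1+3 = 4, β = 1+36 = 37.

Posterior: Beta(4, 37)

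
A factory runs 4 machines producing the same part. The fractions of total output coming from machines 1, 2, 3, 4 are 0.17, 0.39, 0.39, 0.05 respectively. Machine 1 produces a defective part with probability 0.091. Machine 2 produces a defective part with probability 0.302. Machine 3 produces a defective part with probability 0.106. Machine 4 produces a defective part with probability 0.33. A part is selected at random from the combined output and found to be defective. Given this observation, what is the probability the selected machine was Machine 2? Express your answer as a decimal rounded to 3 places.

Posterior probability ≈ 0.616

P(defective|M1) = 0.091; P(defective|M2) = 0.302; P(defective|M3) = 0.106; P(defective|M4) = 0.33.
Prior × likelihood for each source: 0.17·0.091=0.01547, 0.39·0.302=0.1178, 0.39·0.106=0.04134, 0.05·0.33=0.01650. Summing gives P(defective) = 0.19109.
P(Machine 2 | defective) = 0.1178 / 0.19109 = 0.616.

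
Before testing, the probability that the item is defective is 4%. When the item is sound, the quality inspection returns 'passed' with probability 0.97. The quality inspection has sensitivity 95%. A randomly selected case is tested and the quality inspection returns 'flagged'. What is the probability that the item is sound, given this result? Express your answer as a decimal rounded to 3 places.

P(¬H | E) ≈ 0.431

Write H for 'the item is defective'. Prior odds H:¬H = 0.04/0.96 = 0.041667. For the 'flagged' outcome, the likelihood ratio is 0.95/0.03 = 31.667.
Posterior odds = 0.041667 × 31.667 = 1.3194, so P(H|E) = 1.3194/(1+1.3194) = 0.569. Then P(¬H|E) = 1 − 0.569 = 0.431.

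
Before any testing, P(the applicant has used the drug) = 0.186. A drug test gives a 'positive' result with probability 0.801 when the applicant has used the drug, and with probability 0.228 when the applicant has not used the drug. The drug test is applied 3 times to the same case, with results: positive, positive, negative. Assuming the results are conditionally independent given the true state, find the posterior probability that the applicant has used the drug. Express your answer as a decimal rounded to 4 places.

Posterior P(H) ≈ 0.4210

With H the event that the applicant has used the drug, the joint likelihood of the observed sequence is P(data|H) = 0.801·0.801·0.199 = 0.12768 and P(data|¬H) = 0.228·0.228·0.772 = 0.040132.
Bayes: P(H|data) = 0.186·0.12768 / (0.186·0.12768 + 0.814·0.040132) = 0.023748/0.056415 = 0.4210.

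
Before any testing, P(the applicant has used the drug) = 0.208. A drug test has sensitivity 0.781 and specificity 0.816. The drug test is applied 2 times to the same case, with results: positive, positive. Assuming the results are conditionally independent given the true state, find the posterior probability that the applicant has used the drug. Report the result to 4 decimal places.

With H the event that the applicant has used the drug, the joint likelihood of the observed sequence is P(data|H) = 0.781·0.781 = 0.60996 and P(data|¬H) = 0.184·0.184 = 0.033856.
Bayes: P(H|data) = 0.208·0.60996 / (0.208·0.60996 + 0.792·0.033856) = 0.12687/0.15369 = 0.8255.

Posterior P(H) ≈ 0.8255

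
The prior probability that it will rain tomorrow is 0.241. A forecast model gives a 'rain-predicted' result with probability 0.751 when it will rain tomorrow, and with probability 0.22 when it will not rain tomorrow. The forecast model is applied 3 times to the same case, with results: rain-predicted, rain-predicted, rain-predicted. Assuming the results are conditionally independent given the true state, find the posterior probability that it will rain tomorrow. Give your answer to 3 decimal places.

With H the event that it will rain tomorrow, the joint likelihood of the observed sequence is P(data|H) = 0.751·0.751·0.751 = 0.42356 and P(data|¬H) = 0.22·0.22·0.22 = 0.010648.
Bayes: P(H|data) = 0.241·0.42356 / (0.241·0.42356 + 0.759·0.010648) = 0.10208/0.11016 = 0.9266.

Posterior P(H) ≈ 0.927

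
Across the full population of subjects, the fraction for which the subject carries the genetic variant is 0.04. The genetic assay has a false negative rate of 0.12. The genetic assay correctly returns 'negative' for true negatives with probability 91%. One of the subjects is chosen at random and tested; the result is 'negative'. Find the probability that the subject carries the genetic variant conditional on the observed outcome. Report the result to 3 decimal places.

Let H be the event that the subject carries the genetic variant. P(H) = 0.04, so P(¬H) = 0.96. With E the 'negative' result, P(E|H) = 0.12 and P(E|¬H) = 0.91.
P(E) = 0.12·0.04 + 0.91·0.96 = 0.0048000 + 0.87360 = 0.87840.
By Bayes' theorem, P(H|E) = 0.0048000 / 0.87840 = 0.005.

P(H | E) ≈ 0.005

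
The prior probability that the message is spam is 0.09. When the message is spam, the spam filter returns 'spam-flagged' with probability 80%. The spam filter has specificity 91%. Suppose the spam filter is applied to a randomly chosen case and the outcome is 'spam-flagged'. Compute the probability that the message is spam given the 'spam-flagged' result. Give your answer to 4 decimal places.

P(H | E) ≈ 0.4678

Write H for 'the message is spam'. Prior odds H:¬H = 0.09/0.91 = 0.098901. For the 'spam-flagged' outcome, the likelihood ratio is 0.8/0.09 = 8.8889.
Posterior odds = 0.098901 × 8.8889 = 0.87912, so P(H|E) = 0.87912/(1+0.87912) = 0.4678.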